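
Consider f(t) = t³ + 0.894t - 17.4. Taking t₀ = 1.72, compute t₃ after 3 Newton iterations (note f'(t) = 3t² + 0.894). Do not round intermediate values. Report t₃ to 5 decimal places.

2.47695

t_0 = 1.720000: f = -10.773872, f' = 9.769200 → t_1 = 1.720000 - (-10.773872)/(9.769200) = 2.822841
t_1 = 2.822841: f = 7.617229, f' = 24.799290 → t_2 = 2.822841 - (7.617229)/(24.799290) = 2.515686
t_2 = 2.515686: f = 0.769978, f' = 19.880023 → t_3 = 2.515686 - (0.769978)/(19.880023) = 2.476954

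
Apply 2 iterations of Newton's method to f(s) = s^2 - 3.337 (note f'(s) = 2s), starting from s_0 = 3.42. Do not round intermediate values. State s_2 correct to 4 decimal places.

1.8581

s_0 = 3.420000: f = 8.359400, f' = 6.840000 → s_1 = 3.420000 - (8.359400)/(6.840000) = 2.197865
s_1 = 2.197865: f = 1.493613, f' = 4.395731 → s_2 = 2.197865 - (1.493613)/(4.395731) = 1.858078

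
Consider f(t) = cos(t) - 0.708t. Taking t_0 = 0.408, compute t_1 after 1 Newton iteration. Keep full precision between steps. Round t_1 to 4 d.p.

0.9774

f'(t) = -sin(t) - 0.708
t_0 = 0.408000: f = 0.629052, f' = -1.104774 → t_1 = 0.408000 - (0.629052)/(-1.104774) = 0.977394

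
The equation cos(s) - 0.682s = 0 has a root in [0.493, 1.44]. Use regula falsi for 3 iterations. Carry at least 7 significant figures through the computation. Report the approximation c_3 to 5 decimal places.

0.90505

f(0.493000) = 0.544691, f(1.440000) = -0.851656
step 1: c = 0.862408, f(c) = 0.062448 > 0 → new bracket [0.862408, 1.440000]
step 2: c = 0.901867, f(c) = 0.005073 > 0 → new bracket [0.901867, 1.440000]
step 3: c = 0.905054, f(c) = 0.000397 > 0 → new bracket [0.905054, 1.440000]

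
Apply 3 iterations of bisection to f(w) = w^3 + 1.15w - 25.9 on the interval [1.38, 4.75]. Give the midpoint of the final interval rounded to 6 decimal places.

2.854375

f(1.380000) = -21.684928, f(4.750000) = 86.734375 (opposite signs)
step 1: m = 3.065000, f(m) = 6.418050 > 0 → root in [1.380000, 3.065000]
step 2: m = 2.222500, f(m) = -12.366072 < 0 → root in [2.222500, 3.065000]
step 3: m = 2.643750, f(m) = -4.381424 < 0 → root in [2.643750, 3.065000]
Midpoint of [2.643750, 3.065000] = 2.854375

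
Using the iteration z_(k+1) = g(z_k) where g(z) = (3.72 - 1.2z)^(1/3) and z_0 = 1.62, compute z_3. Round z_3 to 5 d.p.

1.28939

z_1 = g(1.620000) = 1.211010
z_2 = g(1.211010) = 1.313622
z_3 = g(1.313622) = 1.289392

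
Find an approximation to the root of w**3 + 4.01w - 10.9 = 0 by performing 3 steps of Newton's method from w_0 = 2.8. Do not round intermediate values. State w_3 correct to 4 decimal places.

f'(w) = 3w**2 + 4.01
w_0 = 2.800000: f = 22.280000, f' = 27.530000 → w_1 = 2.800000 - (22.280000)/(27.530000) = 1.990701
w_1 = 1.990701: f = 4.971642, f' = 15.898672 → w_2 = 1.990701 - (4.971642)/(15.898672) = 1.677993
w_2 = 1.677993: f = 0.553411, f' = 12.456982 → w_3 = 1.677993 - (0.553411)/(12.456982) = 1.633567

1.6336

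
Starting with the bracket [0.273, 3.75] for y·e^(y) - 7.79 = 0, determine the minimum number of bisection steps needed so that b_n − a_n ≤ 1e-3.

12

Initial width b − a = 3.75 − 0.273 = 3.477000.
After n steps the width is (b−a)/2^n; need (b−a)/2^n ≤ 1e-3.
So n ≥ log₂(3.477000/1e-3) = log₂(3477.0000) ≈ 11.7636.
Hence n = 12.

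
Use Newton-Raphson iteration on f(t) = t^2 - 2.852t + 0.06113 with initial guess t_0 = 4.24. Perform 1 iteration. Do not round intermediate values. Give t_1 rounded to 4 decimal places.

f'(t) = 2t - 2.852
t_0 = 4.240000: f = 5.946250, f' = 5.628000 → t_1 = 4.240000 - (5.946250)/(5.628000) = 3.183452

3.1835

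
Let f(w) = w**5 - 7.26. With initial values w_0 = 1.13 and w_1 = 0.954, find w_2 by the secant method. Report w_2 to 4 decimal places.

2.0362

f(w_0) = -5.417565, f(w_1) = -6.469791
w_2 = 0.954000 - (-6.469791)·(0.954000 - 1.130000)/(-6.469791 - (-5.417565)) = 2.036166; f(w_2) = 27.739800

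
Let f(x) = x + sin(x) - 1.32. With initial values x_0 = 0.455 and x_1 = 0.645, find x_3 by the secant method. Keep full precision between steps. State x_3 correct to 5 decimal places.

f(x_0) = -0.425538, f(x_1) = -0.073802
x_2 = 0.645000 - (-0.073802)·(0.645000 - 0.455000)/(-0.073802 - (-0.425538)) = 0.684866; f(x_2) = -0.002565
x_3 = 0.684866 - (-0.002565)·(0.684866 - 0.645000)/(-0.002565 - (-0.073802)) = 0.686301; f(x_3) = -0.000018

0.68630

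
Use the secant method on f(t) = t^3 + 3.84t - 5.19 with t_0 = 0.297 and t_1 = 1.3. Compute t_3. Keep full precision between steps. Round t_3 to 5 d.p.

1.04114

f(t_0) = -4.023322, f(t_1) = 1.999000
t_2 = 1.300000 - (1.999000)·(1.300000 - 0.297000)/(1.999000 - (-4.023322)) = 0.967072; f(t_2) = -0.572008
t_3 = 0.967072 - (-0.572008)·(0.967072 - 1.300000)/(-0.572008 - (1.999000)) = 1.041143; f(t_3) = -0.063431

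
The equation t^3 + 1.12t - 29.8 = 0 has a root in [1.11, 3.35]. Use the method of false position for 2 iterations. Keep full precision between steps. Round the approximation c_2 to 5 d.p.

f(1.110000) = -27.189169, f(3.350000) = 11.547375
step 1: c = 2.682255, f(c) = -7.498405 < 0 → new bracket [2.682255, 3.350000]
step 2: c = 2.945149, f(c) = -0.955490 < 0 → new bracket [2.945149, 3.350000]

2.94515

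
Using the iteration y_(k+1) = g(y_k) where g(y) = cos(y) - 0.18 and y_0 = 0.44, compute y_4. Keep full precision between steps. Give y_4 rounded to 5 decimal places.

0.60838

y_1 = g(0.440000) = 0.724752
y_2 = g(0.724752) = 0.568664
y_3 = g(0.568664) = 0.662621
y_4 = g(0.662621) = 0.608382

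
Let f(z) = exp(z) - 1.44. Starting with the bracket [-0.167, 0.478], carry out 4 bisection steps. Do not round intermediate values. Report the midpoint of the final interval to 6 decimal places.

f(-0.167000) = -0.593800, f(0.478000) = 0.172845 (opposite signs)
step 1: m = 0.155500, f(m) = -0.271758 < 0 → root in [0.155500, 0.478000]
step 2: m = 0.316750, f(m) = -0.067341 < 0 → root in [0.316750, 0.478000]
step 3: m = 0.397375, f(m) = 0.047914 > 0 → root in [0.316750, 0.397375]
step 4: m = 0.357062, f(m) = -0.010875 < 0 → root in [0.357062, 0.397375]
Midpoint of [0.357062, 0.397375] = 0.377219

0.377219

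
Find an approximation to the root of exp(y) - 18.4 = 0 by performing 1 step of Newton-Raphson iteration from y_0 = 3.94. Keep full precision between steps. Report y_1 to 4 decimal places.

Newton update: y ← y − f(y)/f'(y).
f'(y) = exp(y)
y_0 = 3.940000: f = 33.018601, f' = 51.418601 → y_1 = 3.940000 - (33.018601)/(51.418601) = 3.297847

3.2978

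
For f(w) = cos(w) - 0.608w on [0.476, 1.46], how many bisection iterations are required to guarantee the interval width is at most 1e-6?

20

Initial width b − a = 1.46 − 0.476 = 0.984000.
After n steps the width is (b−a)/2^n; need (b−a)/2^n ≤ 1e-6.
So n ≥ log₂(0.984000/1e-6) = log₂(984000.0000) ≈ 19.9083.
Hence n = 20.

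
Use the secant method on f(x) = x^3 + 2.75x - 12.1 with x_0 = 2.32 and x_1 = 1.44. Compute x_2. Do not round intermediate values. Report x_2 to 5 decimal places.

f(x_0) = 6.767168, f(x_1) = -5.154016
x_2 = 1.440000 - (-5.154016)·(1.440000 - 2.320000)/(-5.154016 - (6.767168)) = 1.820460; f(x_2) = -1.060594

1.82046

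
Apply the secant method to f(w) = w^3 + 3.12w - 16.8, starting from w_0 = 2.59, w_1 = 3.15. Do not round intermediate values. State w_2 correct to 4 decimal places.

f(w_0) = 8.654779, f(w_1) = 24.283875
w_2 = 3.150000 - (24.283875)·(3.150000 - 2.590000)/(24.283875 - (8.654779)) = 2.279894; f(w_2) = 2.163969

2.2799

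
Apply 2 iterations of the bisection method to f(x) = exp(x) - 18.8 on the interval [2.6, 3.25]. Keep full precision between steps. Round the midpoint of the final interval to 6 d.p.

3.006250

f(2.600000) = -5.336262, f(3.250000) = 6.990340 (opposite signs)
step 1: m = 2.925000, f(m) = -0.165774 < 0 → root in [2.925000, 3.250000]
step 2: m = 3.087500, f(m) = 3.122204 > 0 → root in [2.925000, 3.087500]
Midpoint of [2.925000, 3.087500] = 3.006250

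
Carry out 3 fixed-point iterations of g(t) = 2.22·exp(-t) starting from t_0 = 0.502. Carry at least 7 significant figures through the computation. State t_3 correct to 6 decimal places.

1.244108

t_1 = g(0.502000) = 1.343808
t_2 = g(1.343808) = 0.579088
t_3 = g(0.579088) = 1.244108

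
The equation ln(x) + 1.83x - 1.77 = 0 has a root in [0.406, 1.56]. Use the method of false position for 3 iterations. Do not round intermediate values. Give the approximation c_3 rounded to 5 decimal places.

0.98047

False-position update: c = (a·f(b) − b·f(a))/(f(b) − f(a)); replace the endpoint whose sign matches f(c).
f(0.406000) = -1.928422, f(1.560000) = 1.529486
step 1: c = 1.049568, f(c) = 0.199088 > 0 → new bracket [0.406000, 1.049568]
step 2: c = 0.989344, f(c) = 0.029787 > 0 → new bracket [0.406000, 0.989344]
step 3: c = 0.980471, f(c) = 0.004539 > 0 → new bracket [0.406000, 0.980471]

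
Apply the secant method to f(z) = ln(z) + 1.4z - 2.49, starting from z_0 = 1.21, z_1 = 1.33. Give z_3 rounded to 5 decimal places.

f(z_0) = -0.605380, f(z_1) = -0.342821
z_2 = 1.330000 - (-0.342821)·(1.330000 - 1.210000)/(-0.342821 - (-0.605380)) = 1.486683; f(z_2) = -0.012096
z_3 = 1.486683 - (-0.012096)·(1.486683 - 1.330000)/(-0.012096 - (-0.342821)) = 1.492414; f(z_3) = -0.000226

1.49241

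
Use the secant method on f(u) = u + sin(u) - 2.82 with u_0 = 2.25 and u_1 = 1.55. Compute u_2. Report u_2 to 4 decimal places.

1.9455

f(u_0) = 0.208073, f(u_1) = -0.270216
u_2 = 1.550000 - (-0.270216)·(1.550000 - 2.250000)/(-0.270216 - (0.208073)) = 1.945475; f(u_2) = 0.056100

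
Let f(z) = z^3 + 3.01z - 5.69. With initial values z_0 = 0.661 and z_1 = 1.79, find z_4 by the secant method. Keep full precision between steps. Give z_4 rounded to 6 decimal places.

f(z_0) = -3.411585, f(z_1) = 5.433239
z_2 = 1.790000 - (5.433239)·(1.790000 - 0.661000)/(5.433239 - (-3.411585)) = 1.096473; f(z_2) = -1.071380
z_3 = 1.096473 - (-1.071380)·(1.096473 - 1.790000)/(-1.071380 - (5.433239)) = 1.210704; f(z_3) = -0.271126
z_4 = 1.210704 - (-0.271126)·(1.210704 - 1.096473)/(-0.271126 - (-1.071380)) = 1.249406; f(z_4) = 0.021050

1.249406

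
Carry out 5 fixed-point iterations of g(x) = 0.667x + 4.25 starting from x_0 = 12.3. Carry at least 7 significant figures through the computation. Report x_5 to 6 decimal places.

12.701670

x_1 = g(12.300000) = 12.454100
x_2 = g(12.454100) = 12.556885
x_3 = g(12.556885) = 12.625442
x_4 = g(12.625442) = 12.671170
x_5 = g(12.671170) = 12.701670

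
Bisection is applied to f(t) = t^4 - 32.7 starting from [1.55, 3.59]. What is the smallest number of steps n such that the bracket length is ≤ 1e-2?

8

Initial width b − a = 3.59 − 1.55 = 2.040000.
After n steps the width is (b−a)/2^n; need (b−a)/2^n ≤ 1e-2.
So n ≥ log₂(2.040000/1e-2) = log₂(204.0000) ≈ 7.6724.
Hence n = 8.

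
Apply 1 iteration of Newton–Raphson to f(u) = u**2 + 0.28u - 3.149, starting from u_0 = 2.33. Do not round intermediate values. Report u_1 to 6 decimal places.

1.736417

f'(u) = 2u + 0.28
u_0 = 2.330000: f = 2.932300, f' = 4.940000 → u_1 = 2.330000 - (2.932300)/(4.940000) = 1.736417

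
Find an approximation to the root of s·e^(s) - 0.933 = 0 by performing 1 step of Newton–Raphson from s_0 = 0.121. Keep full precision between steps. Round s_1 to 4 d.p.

Newton update: s ← s − f(s)/f'(s).
f'(s) = (s + 1)·e^(s)
s_0 = 0.121000: f = -0.796436, f' = 1.265189 → s_1 = 0.121000 - (-0.796436)/(1.265189) = 0.750500

0.7505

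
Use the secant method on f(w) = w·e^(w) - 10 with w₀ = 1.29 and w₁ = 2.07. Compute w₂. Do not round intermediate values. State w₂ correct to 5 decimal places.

1.64370

f(w_0) = -5.313705, f(w_1) = 6.404384
w_2 = 2.070000 - (6.404384)·(2.070000 - 1.290000)/(6.404384 - (-5.313705)) = 1.643700; f(w_2) = -1.495035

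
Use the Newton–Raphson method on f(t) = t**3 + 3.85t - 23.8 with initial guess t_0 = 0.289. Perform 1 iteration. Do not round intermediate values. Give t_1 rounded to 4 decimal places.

Newton update: t ← t − f(t)/f'(t).
f'(t) = 3t**2 + 3.85
t_0 = 0.289000: f = -22.663212, f' = 4.100563 → t_1 = 0.289000 - (-22.663212)/(4.100563) = 5.815854

5.8159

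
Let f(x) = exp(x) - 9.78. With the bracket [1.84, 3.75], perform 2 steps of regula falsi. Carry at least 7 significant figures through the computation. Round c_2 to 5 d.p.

2.13301

False-position update: c = (a·f(b) − b·f(a))/(f(b) − f(a)); replace the endpoint whose sign matches f(c).
f(1.840000) = -3.483462, f(3.750000) = 32.741082
step 1: c = 2.023671, f(c) = -2.213948 < 0 → new bracket [2.023671, 3.750000]
step 2: c = 2.133012, f(c) = -1.339750 < 0 → new bracket [2.133012, 3.750000]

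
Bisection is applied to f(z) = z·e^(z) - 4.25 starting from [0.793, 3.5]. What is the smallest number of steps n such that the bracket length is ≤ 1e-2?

Initial width b − a = 3.5 − 0.793 = 2.707000.
After n steps the width is (b−a)/2^n; need (b−a)/2^n ≤ 1e-2.
So n ≥ log₂(2.707000/1e-2) = log₂(270.7000) ≈ 8.0806.
Hence n = 9.

9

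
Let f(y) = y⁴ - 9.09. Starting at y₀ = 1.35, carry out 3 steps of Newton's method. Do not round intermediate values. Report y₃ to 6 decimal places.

1.737064

Newton update: y ← y − f(y)/f'(y).
f'(y) = 4y³
y_0 = 1.350000: f = -5.768494, f' = 9.841500 → y_1 = 1.350000 - (-5.768494)/(9.841500) = 1.936140
y_1 = 1.936140: f = 4.962279, f' = 29.031539 → y_2 = 1.936140 - (4.962279)/(29.031539) = 1.765213
y_2 = 1.765213: f = 0.619302, f' = 22.001434 → y_3 = 1.765213 - (0.619302)/(22.001434) = 1.737064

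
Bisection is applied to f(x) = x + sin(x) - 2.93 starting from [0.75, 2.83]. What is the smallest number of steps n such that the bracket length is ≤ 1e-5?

18

Initial width b − a = 2.83 − 0.75 = 2.080000.
After n steps the width is (b−a)/2^n; need (b−a)/2^n ≤ 1e-5.
So n ≥ log₂(2.080000/1e-5) = log₂(208000.0000) ≈ 17.6662.
Hence n = 18.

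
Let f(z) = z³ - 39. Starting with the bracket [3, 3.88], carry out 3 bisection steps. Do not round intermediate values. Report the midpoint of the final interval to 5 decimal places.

f(3.000000) = -12.000000, f(3.880000) = 19.411072 (opposite signs)
step 1: m = 3.440000, f(m) = 1.707584 > 0 → root in [3.000000, 3.440000]
step 2: m = 3.220000, f(m) = -5.613752 < 0 → root in [3.220000, 3.440000]
step 3: m = 3.330000, f(m) = -2.073963 < 0 → root in [3.330000, 3.440000]
Midpoint of [3.330000, 3.440000] = 3.385000

3.38500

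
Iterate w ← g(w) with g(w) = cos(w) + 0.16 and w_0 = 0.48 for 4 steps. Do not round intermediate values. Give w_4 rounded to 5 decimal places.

w_1 = g(0.480000) = 1.046995
w_2 = g(1.046995) = 0.660175
w_3 = g(0.660175) = 0.949885
w_4 = g(0.949885) = 0.741777

0.74178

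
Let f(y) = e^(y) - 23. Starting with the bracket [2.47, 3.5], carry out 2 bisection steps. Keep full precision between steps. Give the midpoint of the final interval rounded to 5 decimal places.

3.11375

f(2.470000) = -11.177553, f(3.500000) = 10.115452 (opposite signs)
step 1: m = 2.985000, f(m) = -3.213498 < 0 → root in [2.985000, 3.500000]
step 2: m = 3.242500, f(m) = 2.597636 > 0 → root in [2.985000, 3.242500]
Midpoint of [2.985000, 3.242500] = 3.113750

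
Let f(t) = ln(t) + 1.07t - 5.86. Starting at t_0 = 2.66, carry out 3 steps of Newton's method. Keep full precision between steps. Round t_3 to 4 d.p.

f'(t) = 1/t + 1.07
t_0 = 2.660000: f = -2.035474, f' = 1.445940 → t_1 = 2.660000 - (-2.035474)/(1.445940) = 4.067717
t_1 = 4.067717: f = -0.104461, f' = 1.315838 → t_2 = 4.067717 - (-0.104461)/(1.315838) = 4.147104
t_2 = 4.147104: f = -0.000188, f' = 1.311132 → t_3 = 4.147104 - (-0.000188)/(1.311132) = 4.147248

4.1472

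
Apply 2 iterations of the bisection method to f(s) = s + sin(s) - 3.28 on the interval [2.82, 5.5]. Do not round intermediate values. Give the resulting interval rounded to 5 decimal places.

[3.49000, 4.16000]

f(2.820000) = -0.143922, f(5.500000) = 1.514460 (opposite signs)
step 1: m = 4.160000, f(m) = 0.028727 > 0 → root in [2.820000, 4.160000]
step 2: m = 3.490000, f(m) = -0.131401 < 0 → root in [3.490000, 4.160000]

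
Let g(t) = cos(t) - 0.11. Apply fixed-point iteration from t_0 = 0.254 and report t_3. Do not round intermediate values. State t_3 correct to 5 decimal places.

0.74564

t_1 = g(0.254000) = 0.857915
t_2 = g(0.857915) = 0.544016
t_3 = g(0.544016) = 0.745637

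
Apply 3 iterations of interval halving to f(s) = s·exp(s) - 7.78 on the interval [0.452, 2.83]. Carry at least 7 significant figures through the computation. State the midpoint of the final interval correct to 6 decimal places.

f(0.452000) = -7.069704, f(2.830000) = 40.175654 (opposite signs)
step 1: m = 1.641000, f(m) = 0.688097 > 0 → root in [0.452000, 1.641000]
step 2: m = 1.046500, f(m) = -4.799917 < 0 → root in [1.046500, 1.641000]
step 3: m = 1.343750, f(m) = -2.628880 < 0 → root in [1.343750, 1.641000]
Midpoint of [1.343750, 1.641000] = 1.492375

1.492375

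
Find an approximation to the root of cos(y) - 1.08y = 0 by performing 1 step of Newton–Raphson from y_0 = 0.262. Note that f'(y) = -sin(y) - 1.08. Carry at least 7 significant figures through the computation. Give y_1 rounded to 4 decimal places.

0.7720

y_0 = 0.262000: f = 0.682914, f' = -1.339013 → y_1 = 0.262000 - (0.682914)/(-1.339013) = 0.772013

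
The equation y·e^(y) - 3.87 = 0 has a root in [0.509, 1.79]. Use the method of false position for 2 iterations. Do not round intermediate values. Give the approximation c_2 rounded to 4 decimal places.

1.0738

f(0.509000) = -3.023214, f(1.790000) = 6.851120
step 1: c = 0.901202, f(c) = -1.650733 < 0 → new bracket [0.901202, 1.790000]
step 2: c = 1.073773, f(c) = -0.727712 < 0 → new bracket [1.073773, 1.790000]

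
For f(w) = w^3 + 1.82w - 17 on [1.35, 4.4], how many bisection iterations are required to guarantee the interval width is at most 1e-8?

29

Initial width b − a = 4.4 − 1.35 = 3.050000.
After n steps the width is (b−a)/2^n; need (b−a)/2^n ≤ 1e-8.
So n ≥ log₂(3.050000/1e-8) = log₂(305000000.0000) ≈ 28.1842.
Hence n = 29.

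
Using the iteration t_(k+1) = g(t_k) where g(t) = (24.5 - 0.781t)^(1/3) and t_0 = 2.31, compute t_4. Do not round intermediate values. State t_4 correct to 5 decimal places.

2.81479

t_1 = g(2.310000) = 2.831277
t_2 = g(2.831277) = 2.814246
t_3 = g(2.814246) = 2.814806
t_4 = g(2.814806) = 2.814787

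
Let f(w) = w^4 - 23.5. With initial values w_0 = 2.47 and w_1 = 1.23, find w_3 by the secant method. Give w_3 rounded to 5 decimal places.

2.44246

f(w_0) = 13.720981, f(w_1) = -21.211134
w_2 = 1.230000 - (-21.211134)·(1.230000 - 2.470000)/(-21.211134 - (13.720981)) = 1.982941; f(w_2) = -8.038957
w_3 = 1.982941 - (-8.038957)·(1.982941 - 1.230000)/(-8.038957 - (-21.211134)) = 2.442459; f(w_3) = 12.088450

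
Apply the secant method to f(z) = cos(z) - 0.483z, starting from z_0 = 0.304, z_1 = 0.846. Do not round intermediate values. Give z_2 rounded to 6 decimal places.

Secant update: z_(k+1) = z_k − f(z_k)·(z_k − z_(k-1))/(f(z_k) − f(z_(k-1))).
f(z_0) = 0.807315, f(z_1) = 0.254365
z_2 = 0.846000 - (0.254365)·(0.846000 - 0.304000)/(0.254365 - (0.807315)) = 1.095328; f(z_2) = -0.071288

1.095328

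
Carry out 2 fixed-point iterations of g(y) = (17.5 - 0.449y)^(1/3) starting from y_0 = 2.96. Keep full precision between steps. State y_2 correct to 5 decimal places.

2.53884

y_1 = g(2.960000) = 2.528785
y_2 = g(2.528785) = 2.538838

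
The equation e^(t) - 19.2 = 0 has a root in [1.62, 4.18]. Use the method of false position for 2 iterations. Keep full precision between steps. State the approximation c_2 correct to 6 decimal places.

2.569019

f(1.620000) = -14.146910, f(4.180000) = 46.165853
step 1: c = 2.220471, f(c) = -9.988328 < 0 → new bracket [2.220471, 4.180000]
step 2: c = 2.569019, f(c) = -6.146985 < 0 → new bracket [2.569019, 4.180000]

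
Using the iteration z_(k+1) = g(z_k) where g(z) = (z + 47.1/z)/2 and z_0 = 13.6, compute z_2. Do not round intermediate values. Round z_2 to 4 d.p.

z_1 = g(13.600000) = 8.531618
z_2 = g(8.531618) = 7.026129

7.0261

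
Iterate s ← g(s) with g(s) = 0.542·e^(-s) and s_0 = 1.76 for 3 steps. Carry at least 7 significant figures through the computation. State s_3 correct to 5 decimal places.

s_1 = g(1.760000) = 0.093248
s_2 = g(0.093248) = 0.493744
s_3 = g(0.493744) = 0.330803

0.33080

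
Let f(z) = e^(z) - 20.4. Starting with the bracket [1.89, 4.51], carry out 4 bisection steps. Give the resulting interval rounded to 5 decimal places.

f(1.890000) = -13.780631, f(4.510000) = 70.521819 (opposite signs)
step 1: m = 3.200000, f(m) = 4.132530 > 0 → root in [1.890000, 3.200000]
step 2: m = 2.545000, f(m) = -7.656772 < 0 → root in [2.545000, 3.200000]
step 3: m = 2.872500, f(m) = -2.718834 < 0 → root in [2.872500, 3.200000]
step 4: m = 3.036250, f(m) = 0.426995 > 0 → root in [2.872500, 3.036250]

[2.87250, 3.03625]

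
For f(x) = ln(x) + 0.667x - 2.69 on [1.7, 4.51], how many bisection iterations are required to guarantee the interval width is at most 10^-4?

Initial width b − a = 4.51 − 1.7 = 2.810000.
After n steps the width is (b−a)/2^n; need (b−a)/2^n ≤ 10^-4.
So n ≥ log₂(2.810000/10^-4) = log₂(28100.0000) ≈ 14.7783.
Hence n = 15.

15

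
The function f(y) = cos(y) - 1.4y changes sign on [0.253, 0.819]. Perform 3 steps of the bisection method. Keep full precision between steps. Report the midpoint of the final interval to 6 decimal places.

f(0.253000) = 0.613966, f(0.819000) = -0.463648 (opposite signs)
step 1: m = 0.536000, f(m) = 0.109358 > 0 → root in [0.536000, 0.819000]
step 2: m = 0.677500, f(m) = -0.169358 < 0 → root in [0.536000, 0.677500]
step 3: m = 0.606750, f(m) = -0.027944 < 0 → root in [0.536000, 0.606750]
Midpoint of [0.536000, 0.606750] = 0.571375

0.571375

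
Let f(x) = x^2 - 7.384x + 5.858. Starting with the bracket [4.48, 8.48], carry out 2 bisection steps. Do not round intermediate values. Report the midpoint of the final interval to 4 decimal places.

f(4.480000) = -7.151920, f(8.480000) = 15.152080 (opposite signs)
step 1: m = 6.480000, f(m) = 0.000080 > 0 → root in [4.480000, 6.480000]
step 2: m = 5.480000, f(m) = -4.575920 < 0 → root in [5.480000, 6.480000]
Midpoint of [5.480000, 6.480000] = 5.980000

5.9800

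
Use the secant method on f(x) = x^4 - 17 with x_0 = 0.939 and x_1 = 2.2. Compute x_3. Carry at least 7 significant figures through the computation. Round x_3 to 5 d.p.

2.00694

f(x_0) = -16.222568, f(x_1) = 6.425600
x_2 = 2.200000 - (6.425600)·(2.200000 - 0.939000)/(6.425600 - (-16.222568)) = 1.842237; f(x_2) = -5.481875
x_3 = 1.842237 - (-5.481875)·(1.842237 - 2.200000)/(-5.481875 - (6.425600)) = 2.006941; f(x_3) = -0.776724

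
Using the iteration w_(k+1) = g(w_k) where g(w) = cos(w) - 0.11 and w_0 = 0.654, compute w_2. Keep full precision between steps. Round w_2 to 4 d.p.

0.6653

w_1 = g(0.654000) = 0.683657
w_2 = g(0.683657) = 0.665268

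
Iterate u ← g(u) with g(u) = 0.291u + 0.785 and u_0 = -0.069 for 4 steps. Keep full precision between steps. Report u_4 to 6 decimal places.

u_1 = g(-0.069000) = 0.764921
u_2 = g(0.764921) = 1.007592
u_3 = g(1.007592) = 1.078209
u_4 = g(1.078209) = 1.098759

1.098759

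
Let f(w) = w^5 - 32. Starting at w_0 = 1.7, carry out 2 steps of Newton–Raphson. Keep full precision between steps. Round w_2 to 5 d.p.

Newton update: w ← w − f(w)/f'(w).
f'(w) = 5w^4
w_0 = 1.700000: f = -17.801430, f' = 41.760500 → w_1 = 1.700000 - (-17.801430)/(41.760500) = 2.126274
w_1 = 2.126274: f = 11.460678, f' = 102.199132 → w_2 = 2.126274 - (11.460678)/(102.199132) = 2.014134

2.01413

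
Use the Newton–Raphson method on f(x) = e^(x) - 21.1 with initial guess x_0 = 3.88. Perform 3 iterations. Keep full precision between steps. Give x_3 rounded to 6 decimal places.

Newton update: x ← x − f(x)/f'(x).
f'(x) = e^(x)
x_0 = 3.880000: f = 27.324215, f' = 48.424215 → x_1 = 3.880000 - (27.324215)/(48.424215) = 3.315732
x_1 = 3.315732: f = 6.442559, f' = 27.542559 → x_2 = 3.315732 - (6.442559)/(27.542559) = 3.081820
x_2 = 3.081820: f = 0.698029, f' = 21.798029 → x_3 = 3.081820 - (0.698029)/(21.798029) = 3.049797

3.049797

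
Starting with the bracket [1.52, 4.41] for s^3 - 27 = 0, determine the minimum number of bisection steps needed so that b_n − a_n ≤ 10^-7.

Initial width b − a = 4.41 − 1.52 = 2.890000.
After n steps the width is (b−a)/2^n; need (b−a)/2^n ≤ 10^-7.
So n ≥ log₂(2.890000/10^-7) = log₂(28900000.0000) ≈ 24.7846.
Hence n = 25.

25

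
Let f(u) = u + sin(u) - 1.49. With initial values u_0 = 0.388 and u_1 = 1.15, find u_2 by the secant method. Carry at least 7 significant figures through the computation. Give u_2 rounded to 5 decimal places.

Secant update: u_(k+1) = u_k − f(u_k)·(u_k − u_(k-1))/(f(u_k) − f(u_(k-1))).
f(u_0) = -0.723662, f(u_1) = 0.572764
u_2 = 1.150000 - (0.572764)·(1.150000 - 0.388000)/(0.572764 - (-0.723662)) = 0.813347; f(u_2) = 0.049937

0.81335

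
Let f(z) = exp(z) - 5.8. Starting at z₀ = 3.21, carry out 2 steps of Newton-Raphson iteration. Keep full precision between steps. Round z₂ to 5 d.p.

1.94755

Newton update: z ← z − f(z)/f'(z).
f'(z) = exp(z)
z_0 = 3.210000: f = 18.979086, f' = 24.779086 → z_1 = 3.210000 - (18.979086)/(24.779086) = 2.444068
z_1 = 2.444068: f = 5.719812, f' = 11.519812 → z_2 = 2.444068 - (5.719812)/(11.519812) = 1.947549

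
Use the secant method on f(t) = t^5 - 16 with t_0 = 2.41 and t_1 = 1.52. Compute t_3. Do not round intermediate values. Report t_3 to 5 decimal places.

f(t_0) = 65.299002, f(t_1) = -7.886319
t_2 = 1.520000 - (-7.886319)·(1.520000 - 2.410000)/(-7.886319 - (65.299002)) = 1.615905; f(t_2) = -4.982607
t_3 = 1.615905 - (-4.982607)·(1.615905 - 1.520000)/(-4.982607 - (-7.886319)) = 1.780472; f(t_3) = 1.892696

1.78047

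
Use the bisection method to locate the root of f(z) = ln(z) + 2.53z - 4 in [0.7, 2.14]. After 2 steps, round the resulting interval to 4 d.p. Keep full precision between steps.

[1.4200, 1.7800]

f(0.700000) = -2.585675, f(2.140000) = 2.175006 (opposite signs)
step 1: m = 1.420000, f(m) = -0.056743 < 0 → root in [1.420000, 2.140000]
step 2: m = 1.780000, f(m) = 1.080013 > 0 → root in [1.420000, 1.780000]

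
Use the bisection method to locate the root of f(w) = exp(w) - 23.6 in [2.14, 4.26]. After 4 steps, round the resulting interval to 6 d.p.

f(2.140000) = -15.100562, f(4.260000) = 47.209983 (opposite signs)
step 1: m = 3.200000, f(m) = 0.932530 > 0 → root in [2.140000, 3.200000]
step 2: m = 2.670000, f(m) = -9.160031 < 0 → root in [2.670000, 3.200000]
step 3: m = 2.935000, f(m) = -4.778497 < 0 → root in [2.935000, 3.200000]
step 4: m = 3.067500, f(m) = -2.111885 < 0 → root in [3.067500, 3.200000]

[3.067500, 3.200000]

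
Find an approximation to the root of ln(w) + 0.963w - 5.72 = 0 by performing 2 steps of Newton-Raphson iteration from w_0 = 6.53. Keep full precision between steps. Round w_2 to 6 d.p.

Newton update: w ← w − f(w)/f'(w).
f'(w) = 1/w + 0.963
w_0 = 6.530000: f = 2.444797, f' = 1.116139 → w_1 = 6.530000 - (2.444797)/(1.116139) = 4.339595
w_1 = 4.339595: f = -0.073189, f' = 1.193436 → w_2 = 4.339595 - (-0.073189)/(1.193436) = 4.400921

4.400921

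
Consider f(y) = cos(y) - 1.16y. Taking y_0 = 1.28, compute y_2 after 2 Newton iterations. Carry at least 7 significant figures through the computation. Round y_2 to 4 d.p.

0.6741

Newton update: y ← y − f(y)/f'(y).
f'(y) = -sin(y) - 1.16
y_0 = 1.280000: f = -1.198085, f' = -2.118016 → y_1 = 1.280000 - (-1.198085)/(-2.118016) = 0.714336
y_1 = 0.714336: f = -0.073102, f' = -1.815116 → y_2 = 0.714336 - (-0.073102)/(-1.815116) = 0.674062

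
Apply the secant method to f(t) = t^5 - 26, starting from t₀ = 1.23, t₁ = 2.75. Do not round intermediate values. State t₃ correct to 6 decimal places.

f(t_0) = -23.184694, f(t_1) = 131.276367
t_2 = 2.750000 - (131.276367)·(2.750000 - 1.230000)/(131.276367 - (-23.184694)) = 1.458153; f(t_2) = -19.408029
t_3 = 1.458153 - (-19.408029)·(1.458153 - 2.750000)/(-19.408029 - (131.276367)) = 1.624542; f(t_3) = -14.685005

1.624542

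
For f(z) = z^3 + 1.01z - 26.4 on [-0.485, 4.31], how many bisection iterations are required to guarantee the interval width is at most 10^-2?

9

Initial width b − a = 4.31 − -0.485 = 4.795000.
After n steps the width is (b−a)/2^n; need (b−a)/2^n ≤ 10^-2.
So n ≥ log₂(4.795000/10^-2) = log₂(479.5000) ≈ 8.9054.
Hence n = 9.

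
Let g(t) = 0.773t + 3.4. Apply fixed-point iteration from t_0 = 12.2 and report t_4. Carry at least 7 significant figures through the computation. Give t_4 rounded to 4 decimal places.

t_1 = g(12.200000) = 12.830600
t_2 = g(12.830600) = 13.318054
t_3 = g(13.318054) = 13.694856
t_4 = g(13.694856) = 13.986123

13.9861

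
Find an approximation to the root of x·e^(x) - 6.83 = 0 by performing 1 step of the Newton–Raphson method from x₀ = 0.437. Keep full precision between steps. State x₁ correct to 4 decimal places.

3.2032

f'(x) = (x + 1)·e^(x)
x_0 = 0.437000: f = -6.153499, f' = 2.224557 → x_1 = 0.437000 - (-6.153499)/(2.224557) = 3.203169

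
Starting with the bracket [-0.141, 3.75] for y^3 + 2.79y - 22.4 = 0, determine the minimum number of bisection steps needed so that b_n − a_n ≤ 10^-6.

22

Initial width b − a = 3.75 − -0.141 = 3.891000.
After n steps the width is (b−a)/2^n; need (b−a)/2^n ≤ 10^-6.
So n ≥ log₂(3.891000/10^-6) = log₂(3891000.0000) ≈ 21.8917.
Hence n = 22.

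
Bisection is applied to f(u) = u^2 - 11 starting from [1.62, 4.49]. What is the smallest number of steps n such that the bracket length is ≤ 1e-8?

Initial width b − a = 4.49 − 1.62 = 2.870000.
After n steps the width is (b−a)/2^n; need (b−a)/2^n ≤ 1e-8.
So n ≥ log₂(2.870000/1e-8) = log₂(287000000.0000) ≈ 28.0965.
Hence n = 29.

29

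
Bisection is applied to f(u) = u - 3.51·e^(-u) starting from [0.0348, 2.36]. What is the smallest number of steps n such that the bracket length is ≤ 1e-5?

18

Initial width b − a = 2.36 − 0.0348 = 2.325200.
After n steps the width is (b−a)/2^n; need (b−a)/2^n ≤ 1e-5.
So n ≥ log₂(2.325200/1e-5) = log₂(232520.0000) ≈ 17.8270.
Hence n = 18.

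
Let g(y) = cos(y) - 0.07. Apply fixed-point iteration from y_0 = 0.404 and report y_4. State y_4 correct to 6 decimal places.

y_1 = g(0.404000) = 0.849496
y_2 = g(0.849496) = 0.590362
y_3 = g(0.590362) = 0.760739
y_4 = g(0.760739) = 0.654326

0.654326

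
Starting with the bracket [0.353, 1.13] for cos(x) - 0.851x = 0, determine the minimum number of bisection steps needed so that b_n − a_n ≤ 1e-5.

Initial width b − a = 1.13 − 0.353 = 0.777000.
After n steps the width is (b−a)/2^n; need (b−a)/2^n ≤ 1e-5.
So n ≥ log₂(0.777000/1e-5) = log₂(77700.0000) ≈ 16.2456.
Hence n = 17.

17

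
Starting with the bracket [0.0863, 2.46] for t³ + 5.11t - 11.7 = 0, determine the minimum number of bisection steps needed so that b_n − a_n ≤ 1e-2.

Initial width b − a = 2.46 − 0.0863 = 2.373700.
After n steps the width is (b−a)/2^n; need (b−a)/2^n ≤ 1e-2.
So n ≥ log₂(2.373700/1e-2) = log₂(237.3700) ≈ 7.8910.
Hence n = 8.

8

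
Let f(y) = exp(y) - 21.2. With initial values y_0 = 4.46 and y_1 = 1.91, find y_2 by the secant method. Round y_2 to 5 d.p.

2.37203

f(y_0) = 65.287509, f(y_1) = -14.446911
y_2 = 1.910000 - (-14.446911)·(1.910000 - 4.460000)/(-14.446911 - (65.287509)) = 2.372029; f(y_2) = -10.480879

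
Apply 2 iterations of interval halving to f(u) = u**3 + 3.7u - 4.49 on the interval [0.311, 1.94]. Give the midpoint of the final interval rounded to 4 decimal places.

0.9219

f(0.311000) = -3.309220, f(1.940000) = 9.989384 (opposite signs)
step 1: m = 1.125500, f(m) = 1.100077 > 0 → root in [0.311000, 1.125500]
step 2: m = 0.718250, f(m) = -1.461942 < 0 → root in [0.718250, 1.125500]
Midpoint of [0.718250, 1.125500] = 0.921875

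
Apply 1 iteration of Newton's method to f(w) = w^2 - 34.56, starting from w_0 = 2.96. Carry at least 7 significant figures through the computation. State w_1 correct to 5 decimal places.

Newton update: w ← w − f(w)/f'(w).
f'(w) = 2w
w_0 = 2.960000: f = -25.798400, f' = 5.920000 → w_1 = 2.960000 - (-25.798400)/(5.920000) = 7.317838

7.31784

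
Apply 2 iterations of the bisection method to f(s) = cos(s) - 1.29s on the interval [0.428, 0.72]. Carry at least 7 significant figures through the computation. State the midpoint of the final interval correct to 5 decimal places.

0.61050

f(0.428000) = 0.357678, f(0.720000) = -0.176994 (opposite signs)
step 1: m = 0.574000, f(m) = 0.099276 > 0 → root in [0.574000, 0.720000]
step 2: m = 0.647000, f(m) = -0.036734 < 0 → root in [0.574000, 0.647000]
Midpoint of [0.574000, 0.647000] = 0.610500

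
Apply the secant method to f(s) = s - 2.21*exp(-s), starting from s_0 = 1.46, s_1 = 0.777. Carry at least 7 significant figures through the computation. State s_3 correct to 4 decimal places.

f(s_0) = 0.946758, f(s_1) = -0.239121
s_2 = 0.777000 - (-0.239121)·(0.777000 - 1.460000)/(-0.239121 - (0.946758)) = 0.914720; f(s_2) = 0.029331
s_3 = 0.914720 - (0.029331)·(0.914720 - 0.777000)/(0.029331 - (-0.239121)) = 0.899673; f(s_3) = 0.000860

0.8997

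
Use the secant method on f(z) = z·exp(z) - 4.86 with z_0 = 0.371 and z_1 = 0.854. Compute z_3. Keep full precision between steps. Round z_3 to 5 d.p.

1.15980

f(z_0) = -4.322353, f(z_1) = -2.853933
z_2 = 0.854000 - (-2.853933)·(0.854000 - 0.371000)/(-2.853933 - (-4.322353)) = 1.792730; f(z_2) = 5.906826
z_3 = 1.792730 - (5.906826)·(1.792730 - 0.854000)/(5.906826 - (-2.853933)) = 1.159804; f(z_3) = -1.161029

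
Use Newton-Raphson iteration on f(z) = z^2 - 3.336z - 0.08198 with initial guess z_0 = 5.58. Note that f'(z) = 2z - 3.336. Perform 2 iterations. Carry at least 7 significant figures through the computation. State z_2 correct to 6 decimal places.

3.445772

z_0 = 5.580000: f = 12.439540, f' = 7.824000 → z_1 = 5.580000 - (12.439540)/(7.824000) = 3.990079
z_1 = 3.990079: f = 2.527848, f' = 4.644158 → z_2 = 3.990079 - (2.527848)/(4.644158) = 3.445772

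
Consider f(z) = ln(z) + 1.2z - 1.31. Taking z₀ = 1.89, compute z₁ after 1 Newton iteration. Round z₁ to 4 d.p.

0.9678

Newton update: z ← z − f(z)/f'(z).
f'(z) = 1/z + 1.2
z_0 = 1.890000: f = 1.594577, f' = 1.729101 → z_1 = 1.890000 - (1.594577)/(1.729101) = 0.967800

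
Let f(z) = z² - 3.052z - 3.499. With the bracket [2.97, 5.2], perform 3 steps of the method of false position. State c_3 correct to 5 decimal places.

3.92932

False-position update: c = (a·f(b) − b·f(a))/(f(b) − f(a)); replace the endpoint whose sign matches f(c).
f(2.970000) = -3.742540, f(5.200000) = 7.670600
step 1: c = 3.701250, f(c) = -1.095961 < 0 → new bracket [3.701250, 5.200000]
step 2: c = 3.888618, f(c) = -0.245711 < 0 → new bracket [3.888618, 5.200000]
step 3: c = 3.929322, f(c) = -0.051721 < 0 → new bracket [3.929322, 5.200000]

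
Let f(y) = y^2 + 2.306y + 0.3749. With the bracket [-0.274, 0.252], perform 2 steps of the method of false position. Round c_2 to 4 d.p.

-0.1793

f(-0.274000) = -0.181868, f(0.252000) = 1.019516
step 1: c = -0.194373, f(c) = -0.035543 < 0 → new bracket [-0.194373, 0.252000]
step 2: c = -0.179335, f(c) = -0.006486 < 0 → new bracket [-0.179335, 0.252000]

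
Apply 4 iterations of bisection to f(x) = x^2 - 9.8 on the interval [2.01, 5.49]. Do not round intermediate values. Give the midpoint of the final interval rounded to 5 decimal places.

f(2.010000) = -5.759900, f(5.490000) = 20.340100 (opposite signs)
step 1: m = 3.750000, f(m) = 4.262500 > 0 → root in [2.010000, 3.750000]
step 2: m = 2.880000, f(m) = -1.505600 < 0 → root in [2.880000, 3.750000]
step 3: m = 3.315000, f(m) = 1.189225 > 0 → root in [2.880000, 3.315000]
step 4: m = 3.097500, f(m) = -0.205494 < 0 → root in [3.097500, 3.315000]
Midpoint of [3.097500, 3.315000] = 3.206250

3.20625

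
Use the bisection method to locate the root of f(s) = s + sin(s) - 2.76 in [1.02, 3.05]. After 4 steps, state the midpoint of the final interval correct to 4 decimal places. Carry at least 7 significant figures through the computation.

f(1.020000) = -0.887892, f(3.050000) = 0.381465 (opposite signs)
step 1: m = 2.035000, f(m) = 0.169178 > 0 → root in [1.020000, 2.035000]
step 2: m = 1.527500, f(m) = -0.233437 < 0 → root in [1.527500, 2.035000]
step 3: m = 1.781250, f(m) = -0.000814 < 0 → root in [1.781250, 2.035000]
step 4: m = 1.908125, f(m) = 0.091767 > 0 → root in [1.781250, 1.908125]
Midpoint of [1.781250, 1.908125] = 1.844688

1.8447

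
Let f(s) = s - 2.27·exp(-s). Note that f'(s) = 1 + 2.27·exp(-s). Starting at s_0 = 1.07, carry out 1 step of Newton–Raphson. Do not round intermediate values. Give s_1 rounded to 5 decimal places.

s_0 = 1.070000: f = 0.291371, f' = 1.778629 → s_1 = 1.070000 - (0.291371)/(1.778629) = 0.906182

0.90618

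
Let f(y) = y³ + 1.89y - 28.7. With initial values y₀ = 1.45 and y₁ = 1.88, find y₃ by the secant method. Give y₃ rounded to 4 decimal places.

2.5936

Secant update: y_(k+1) = y_k − f(y_k)·(y_k − y_(k-1))/(f(y_k) − f(y_(k-1))).
f(y_0) = -22.910875, f(y_1) = -18.502128
y_2 = 1.880000 - (-18.502128)·(1.880000 - 1.450000)/(-18.502128 - (-22.910875)) = 3.684575; f(y_2) = 28.285983
y_3 = 3.684575 - (28.285983)·(3.684575 - 1.880000)/(28.285983 - (-18.502128)) = 2.593610; f(y_3) = -6.351341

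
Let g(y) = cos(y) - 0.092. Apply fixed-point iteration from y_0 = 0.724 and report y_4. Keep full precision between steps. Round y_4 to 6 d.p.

y_1 = g(0.724000) = 0.657162
y_2 = g(0.657162) = 0.699729
y_3 = g(0.699729) = 0.673017
y_4 = g(0.673017) = 0.689945

0.689945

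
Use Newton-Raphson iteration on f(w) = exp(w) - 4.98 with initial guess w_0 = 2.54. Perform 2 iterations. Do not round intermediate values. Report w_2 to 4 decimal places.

f'(w) = exp(w)
w_0 = 2.540000: f = 7.699671, f' = 12.679671 → w_1 = 2.540000 - (7.699671)/(12.679671) = 1.932755
w_1 = 1.932755: f = 1.928515, f' = 6.908515 → w_2 = 1.932755 - (1.928515)/(6.908515) = 1.653604

1.6536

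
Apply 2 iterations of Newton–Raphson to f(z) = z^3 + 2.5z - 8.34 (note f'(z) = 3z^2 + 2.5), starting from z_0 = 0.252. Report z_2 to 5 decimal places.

Newton update: z ← z − f(z)/f'(z).
z_0 = 0.252000: f = -7.693997, f' = 2.690512 → z_1 = 0.252000 - (-7.693997)/(2.690512) = 3.111678
z_1 = 3.111678: f = 29.568130, f' = 31.547613 → z_2 = 3.111678 - (29.568130)/(31.547613) = 2.174424

2.17442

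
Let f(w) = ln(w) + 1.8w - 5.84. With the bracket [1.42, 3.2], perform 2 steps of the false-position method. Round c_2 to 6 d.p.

False-position update: c = (a·f(b) − b·f(a))/(f(b) − f(a)); replace the endpoint whose sign matches f(c).
f(1.420000) = -2.933343, f(3.200000) = 1.083151
step 1: c = 2.719977, f(c) = 0.056583 > 0 → new bracket [1.420000, 2.719977]
step 2: c = 2.695376, f(c) = 0.003214 > 0 → new bracket [1.420000, 2.695376]

2.695376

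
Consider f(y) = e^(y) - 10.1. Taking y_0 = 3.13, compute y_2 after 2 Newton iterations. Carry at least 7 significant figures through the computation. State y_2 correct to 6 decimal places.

2.343362

f'(y) = e^(y)
y_0 = 3.130000: f = 12.773980, f' = 22.873980 → y_1 = 3.130000 - (12.773980)/(22.873980) = 2.571550
y_1 = 2.571550: f = 2.986089, f' = 13.086089 → y_2 = 2.571550 - (2.986089)/(13.086089) = 2.343362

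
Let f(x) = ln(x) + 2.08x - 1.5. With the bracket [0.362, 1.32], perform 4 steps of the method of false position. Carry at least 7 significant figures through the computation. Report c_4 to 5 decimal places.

0.81801

f(0.362000) = -1.763151, f(1.320000) = 1.523232
step 1: c = 0.875969, f(c) = 0.189591 > 0 → new bracket [0.362000, 0.875969]
step 2: c = 0.826068, f(c) = 0.027143 > 0 → new bracket [0.362000, 0.826068]
step 3: c = 0.819032, f(c) = 0.003955 > 0 → new bracket [0.362000, 0.819032]
step 4: c = 0.818009, f(c) = 0.000578 > 0 → new bracket [0.362000, 0.818009]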